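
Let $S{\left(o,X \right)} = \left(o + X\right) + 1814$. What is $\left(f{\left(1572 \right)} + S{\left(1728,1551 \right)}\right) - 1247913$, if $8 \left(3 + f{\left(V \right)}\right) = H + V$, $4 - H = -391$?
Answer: $- \frac{9940617}{8} \approx -1.2426 \cdot 10^{6}$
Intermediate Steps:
$H = 395$ ($H = 4 - -391 = 4 + 391 = 395$)
$f{\left(V \right)} = \frac{371}{8} + \frac{V}{8}$ ($f{\left(V \right)} = -3 + \frac{395 + V}{8} = -3 + \left(\frac{395}{8} + \frac{V}{8}\right) = \frac{371}{8} + \frac{V}{8}$)
$S{\left(o,X \right)} = 1814 + X + o$ ($S{\left(o,X \right)} = \left(X + o\right) + 1814 = 1814 + X + o$)
$\left(f{\left(1572 \right)} + S{\left(1728,1551 \right)}\right) - 1247913 = \left(\left(\frac{371}{8} + \frac{1}{8} \cdot 1572\right) + \left(1814 + 1551 + 1728\right)\right) - 1247913 = \left(\left(\frac{371}{8} + \frac{393}{2}\right) + 5093\right) - 1247913 = \left(\frac{1943}{8} + 5093\right) - 1247913 = \frac{42687}{8} - 1247913 = - \frac{9940617}{8}$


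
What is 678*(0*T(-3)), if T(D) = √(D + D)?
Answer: 0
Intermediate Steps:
T(D) = √2*√D (T(D) = √(2*D) = √2*√D)
678*(0*T(-3)) = 678*(0*(√2*√(-3))) = 678*(0*(√2*(I*√3))) = 678*(0*(I*√6)) = 678*0 = 0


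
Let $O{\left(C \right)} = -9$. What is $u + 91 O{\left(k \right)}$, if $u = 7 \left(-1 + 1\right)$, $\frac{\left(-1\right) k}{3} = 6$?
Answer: $-819$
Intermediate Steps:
$k = -18$ ($k = \left(-3\right) 6 = -18$)
$u = 0$ ($u = 7 \cdot 0 = 0$)
$u + 91 O{\left(k \right)} = 0 + 91 \left(-9\right) = 0 - 819 = -819$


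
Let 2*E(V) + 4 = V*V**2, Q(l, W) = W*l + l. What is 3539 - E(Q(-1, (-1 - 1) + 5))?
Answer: 3573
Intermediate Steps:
Q(l, W) = l + W*l
E(V) = -2 + V**3/2 (E(V) = -2 + (V*V**2)/2 = -2 + V**3/2)
3539 - E(Q(-1, (-1 - 1) + 5)) = 3539 - (-2 + (-(1 + ((-1 - 1) + 5)))**3/2) = 3539 - (-2 + (-(1 + (-2 + 5)))**3/2) = 3539 - (-2 + (-(1 + 3))**3/2) = 3539 - (-2 + (-1*4)**3/2) = 3539 - (-2 + (1/2)*(-4)**3) = 3539 - (-2 + (1/2)*(-64)) = 3539 - (-2 - 32) = 3539 - 1*(-34) = 3539 + 34 = 3573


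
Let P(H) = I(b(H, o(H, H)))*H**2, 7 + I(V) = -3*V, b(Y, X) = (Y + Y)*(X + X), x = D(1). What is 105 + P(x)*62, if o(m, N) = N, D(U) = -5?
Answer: -475745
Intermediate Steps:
x = -5
b(Y, X) = 4*X*Y (b(Y, X) = (2*Y)*(2*X) = 4*X*Y)
I(V) = -7 - 3*V
P(H) = H**2*(-7 - 12*H**2) (P(H) = (-7 - 12*H*H)*H**2 = (-7 - 12*H**2)*H**2 = H**2*(-7 - 12*H**2))
105 + P(x)*62 = 105 + ((-5)**2*(-7 - 12*(-5)**2))*62 = 105 + (25*(-7 - 12*25))*62 = 105 + (25*(-7 - 300))*62 = 105 + (25*(-307))*62 = 105 - 7675*62 = 105 - 475850 = -475745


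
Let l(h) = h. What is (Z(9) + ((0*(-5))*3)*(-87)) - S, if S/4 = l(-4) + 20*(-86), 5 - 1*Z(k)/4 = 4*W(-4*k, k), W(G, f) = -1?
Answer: 6932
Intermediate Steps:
Z(k) = 36 (Z(k) = 20 - 16*(-1) = 20 - 4*(-4) = 20 + 16 = 36)
S = -6896 (S = 4*(-4 + 20*(-86)) = 4*(-4 - 1720) = 4*(-1724) = -6896)
(Z(9) + ((0*(-5))*3)*(-87)) - S = (36 + ((0*(-5))*3)*(-87)) - 1*(-6896) = (36 + (0*3)*(-87)) + 6896 = (36 + 0*(-87)) + 6896 = (36 + 0) + 6896 = 36 + 6896 = 6932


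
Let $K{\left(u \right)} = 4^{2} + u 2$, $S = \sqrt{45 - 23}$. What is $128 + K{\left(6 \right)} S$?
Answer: $128 + 28 \sqrt{22} \approx 259.33$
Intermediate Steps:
$S = \sqrt{22} \approx 4.6904$
$K{\left(u \right)} = 16 + 2 u$
$128 + K{\left(6 \right)} S = 128 + \left(16 + 2 \cdot 6\right) \sqrt{22} = 128 + \left(16 + 12\right) \sqrt{22} = 128 + 28 \sqrt{22}$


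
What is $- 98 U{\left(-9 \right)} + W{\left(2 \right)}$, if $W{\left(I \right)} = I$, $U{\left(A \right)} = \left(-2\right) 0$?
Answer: $2$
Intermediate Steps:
$U{\left(A \right)} = 0$
$- 98 U{\left(-9 \right)} + W{\left(2 \right)} = \left(-98\right) 0 + 2 = 0 + 2 = 2$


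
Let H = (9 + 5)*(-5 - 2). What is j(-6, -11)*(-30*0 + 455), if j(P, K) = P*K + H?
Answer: -14560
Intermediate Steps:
H = -98 (H = 14*(-7) = -98)
j(P, K) = -98 + K*P (j(P, K) = P*K - 98 = K*P - 98 = -98 + K*P)
j(-6, -11)*(-30*0 + 455) = (-98 - 11*(-6))*(-30*0 + 455) = (-98 + 66)*(0 + 455) = -32*455 = -14560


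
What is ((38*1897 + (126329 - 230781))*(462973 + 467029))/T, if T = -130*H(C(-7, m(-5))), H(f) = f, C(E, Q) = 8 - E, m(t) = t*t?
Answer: 15050222366/975 ≈ 1.5436e+7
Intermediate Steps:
m(t) = t²
T = -1950 (T = -130*(8 - 1*(-7)) = -130*(8 + 7) = -130*15 = -1950)
((38*1897 + (126329 - 230781))*(462973 + 467029))/T = ((38*1897 + (126329 - 230781))*(462973 + 467029))/(-1950) = ((72086 - 104452)*930002)*(-1/1950) = -32366*930002*(-1/1950) = -30100444732*(-1/1950) = 15050222366/975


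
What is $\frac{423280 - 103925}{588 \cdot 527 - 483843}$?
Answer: $- \frac{319355}{173967} \approx -1.8357$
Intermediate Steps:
$\frac{423280 - 103925}{588 \cdot 527 - 483843} = \frac{319355}{309876 - 483843} = \frac{319355}{-173967} = 319355 \left(- \frac{1}{173967}\right) = - \frac{319355}{173967}$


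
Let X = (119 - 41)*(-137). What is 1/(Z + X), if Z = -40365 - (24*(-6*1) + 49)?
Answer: -1/50956 ≈ -1.9625e-5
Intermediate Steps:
X = -10686 (X = 78*(-137) = -10686)
Z = -40270 (Z = -40365 - (24*(-6) + 49) = -40365 - (-144 + 49) = -40365 - 1*(-95) = -40365 + 95 = -40270)
1/(Z + X) = 1/(-40270 - 10686) = 1/(-50956) = -1/50956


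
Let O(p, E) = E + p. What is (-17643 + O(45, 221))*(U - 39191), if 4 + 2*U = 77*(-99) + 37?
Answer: 746967722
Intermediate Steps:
U = -3795 (U = -2 + (77*(-99) + 37)/2 = -2 + (-7623 + 37)/2 = -2 + (½)*(-7586) = -2 - 3793 = -3795)
(-17643 + O(45, 221))*(U - 39191) = (-17643 + (221 + 45))*(-3795 - 39191) = (-17643 + 266)*(-42986) = -17377*(-42986) = 746967722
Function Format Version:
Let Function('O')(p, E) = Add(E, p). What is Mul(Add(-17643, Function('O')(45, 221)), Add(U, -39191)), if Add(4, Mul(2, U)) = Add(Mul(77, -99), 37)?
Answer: 746967722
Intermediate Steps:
U = -3795 (U = Add(-2, Mul(Rational(1, 2), Add(Mul(77, -99), 37))) = Add(-2, Mul(Rational(1, 2), Add(-7623, 37))) = Add(-2, Mul(Rational(1, 2), -7586)) = Add(-2, -3793) = -3795)
Mul(Add(-17643, Function('O')(45, 221)), Add(U, -39191)) = Mul(Add(-17643, Add(221, 45)), Add(-3795, -39191)) = Mul(Add(-17643, 266), -42986) = Mul(-17377, -42986) = 746967722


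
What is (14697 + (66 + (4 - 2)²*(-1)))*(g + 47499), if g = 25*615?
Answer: 927957366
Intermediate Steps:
g = 15375
(14697 + (66 + (4 - 2)²*(-1)))*(g + 47499) = (14697 + (66 + (4 - 2)²*(-1)))*(15375 + 47499) = (14697 + (66 + 2²*(-1)))*62874 = (14697 + (66 + 4*(-1)))*62874 = (14697 + (66 - 4))*62874 = (14697 + 62)*62874 = 14759*62874 = 927957366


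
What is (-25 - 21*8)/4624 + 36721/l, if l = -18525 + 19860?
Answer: 169540249/6173040 ≈ 27.465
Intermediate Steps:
l = 1335
(-25 - 21*8)/4624 + 36721/l = (-25 - 21*8)/4624 + 36721/1335 = (-25 - 168)*(1/4624) + 36721*(1/1335) = -193*1/4624 + 36721/1335 = -193/4624 + 36721/1335 = 169540249/6173040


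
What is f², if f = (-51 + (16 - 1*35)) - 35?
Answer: 11025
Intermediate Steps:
f = -105 (f = (-51 + (16 - 35)) - 35 = (-51 - 19) - 35 = -70 - 35 = -105)
f² = (-105)² = 11025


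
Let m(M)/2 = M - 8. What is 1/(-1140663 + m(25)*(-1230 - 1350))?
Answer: -1/1228383 ≈ -8.1408e-7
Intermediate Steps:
m(M) = -16 + 2*M (m(M) = 2*(M - 8) = 2*(-8 + M) = -16 + 2*M)
1/(-1140663 + m(25)*(-1230 - 1350)) = 1/(-1140663 + (-16 + 2*25)*(-1230 - 1350)) = 1/(-1140663 + (-16 + 50)*(-2580)) = 1/(-1140663 + 34*(-2580)) = 1/(-1140663 - 87720) = 1/(-1228383) = -1/1228383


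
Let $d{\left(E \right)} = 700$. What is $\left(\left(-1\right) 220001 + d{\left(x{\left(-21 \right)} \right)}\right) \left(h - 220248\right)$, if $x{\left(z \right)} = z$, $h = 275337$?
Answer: $-12081072789$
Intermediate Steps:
$\left(\left(-1\right) 220001 + d{\left(x{\left(-21 \right)} \right)}\right) \left(h - 220248\right) = \left(\left(-1\right) 220001 + 700\right) \left(275337 - 220248\right) = \left(-220001 + 700\right) 55089 = \left(-219301\right) 55089 = -12081072789$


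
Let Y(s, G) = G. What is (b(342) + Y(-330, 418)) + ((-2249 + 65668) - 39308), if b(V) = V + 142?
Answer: 25013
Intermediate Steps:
b(V) = 142 + V
(b(342) + Y(-330, 418)) + ((-2249 + 65668) - 39308) = ((142 + 342) + 418) + ((-2249 + 65668) - 39308) = (484 + 418) + (63419 - 39308) = 902 + 24111 = 25013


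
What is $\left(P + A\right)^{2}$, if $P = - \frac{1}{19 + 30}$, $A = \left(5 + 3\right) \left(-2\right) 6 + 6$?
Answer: $\frac{19456921}{2401} \approx 8103.7$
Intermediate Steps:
$A = -90$ ($A = 8 \left(-2\right) 6 + 6 = \left(-16\right) 6 + 6 = -96 + 6 = -90$)
$P = - \frac{1}{49} \approx -0.020408$
$\left(P + A\right)^{2} = \left(- \frac{1}{49} - 90\right)^{2} = \left(- \frac{4411}{49}\right)^{2} = \frac{19456921}{2401}$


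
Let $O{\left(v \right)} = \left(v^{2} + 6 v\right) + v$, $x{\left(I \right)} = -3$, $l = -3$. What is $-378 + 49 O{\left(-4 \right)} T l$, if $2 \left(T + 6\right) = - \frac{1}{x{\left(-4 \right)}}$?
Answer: $-10668$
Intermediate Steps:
$O{\left(v \right)} = v^{2} + 7 v$
$T = - \frac{35}{6}$ ($T = -6 + \frac{\left(-1\right) \frac{1}{-3}}{2} = -6 + \frac{\left(-1\right) \left(- \frac{1}{3}\right)}{2} = -6 + \frac{1}{2} \cdot \frac{1}{3} = -6 + \frac{1}{6} = - \frac{35}{6} \approx -5.8333$)
$-378 + 49 O{\left(-4 \right)} T l = -378 + 49 - 4 \left(7 - 4\right) \left(- \frac{35}{6}\right) \left(-3\right) = -378 + 49 \left(-4\right) 3 \left(- \frac{35}{6}\right) \left(-3\right) = -378 + 49 \left(-12\right) \left(- \frac{35}{6}\right) \left(-3\right) = -378 + 49 \cdot 70 \left(-3\right) = -378 + 49 \left(-210\right) = -378 - 10290 = -10668$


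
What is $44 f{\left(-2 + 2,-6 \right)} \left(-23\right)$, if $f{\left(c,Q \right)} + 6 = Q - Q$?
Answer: $6072$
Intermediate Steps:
$f{\left(c,Q \right)} = -6$ ($f{\left(c,Q \right)} = -6 + \left(Q - Q\right) = -6 + 0 = -6$)
$44 f{\left(-2 + 2,-6 \right)} \left(-23\right) = 44 \left(-6\right) \left(-23\right) = \left(-264\right) \left(-23\right) = 6072$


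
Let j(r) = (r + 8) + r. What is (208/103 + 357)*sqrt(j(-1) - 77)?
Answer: 36979*I*sqrt(71)/103 ≈ 3025.2*I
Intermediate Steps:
j(r) = 8 + 2*r (j(r) = (8 + r) + r = 8 + 2*r)
(208/103 + 357)*sqrt(j(-1) - 77) = (208/103 + 357)*sqrt((8 + 2*(-1)) - 77) = (208*(1/103) + 357)*sqrt((8 - 2) - 77) = (208/103 + 357)*sqrt(6 - 77) = 36979*sqrt(-71)/103 = 36979*(I*sqrt(71))/103 = 36979*I*sqrt(71)/103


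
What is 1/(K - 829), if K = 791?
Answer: -1/38 ≈ -0.026316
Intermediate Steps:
1/(K - 829) = 1/(791 - 829) = 1/(-38) = -1/38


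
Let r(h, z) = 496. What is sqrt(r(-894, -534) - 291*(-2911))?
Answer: sqrt(847597) ≈ 920.65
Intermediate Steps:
sqrt(r(-894, -534) - 291*(-2911)) = sqrt(496 - 291*(-2911)) = sqrt(496 + 847101) = sqrt(847597)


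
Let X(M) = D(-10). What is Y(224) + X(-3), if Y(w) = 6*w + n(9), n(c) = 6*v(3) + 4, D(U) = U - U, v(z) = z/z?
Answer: 1354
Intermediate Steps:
v(z) = 1
D(U) = 0
n(c) = 10 (n(c) = 6*1 + 4 = 6 + 4 = 10)
X(M) = 0
Y(w) = 10 + 6*w (Y(w) = 6*w + 10 = 10 + 6*w)
Y(224) + X(-3) = (10 + 6*224) + 0 = (10 + 1344) + 0 = 1354 + 0 = 1354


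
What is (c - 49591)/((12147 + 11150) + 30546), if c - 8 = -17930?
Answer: -67513/53843 ≈ -1.2539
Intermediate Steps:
c = -17922 (c = 8 - 17930 = -17922)
(c - 49591)/((12147 + 11150) + 30546) = (-17922 - 49591)/((12147 + 11150) + 30546) = -67513/(23297 + 30546) = -67513/53843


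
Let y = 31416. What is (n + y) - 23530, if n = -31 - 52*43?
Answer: 5619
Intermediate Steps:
n = -2267 (n = -31 - 2236 = -2267)
(n + y) - 23530 = (-2267 + 31416) - 23530 = 29149 - 23530 = 5619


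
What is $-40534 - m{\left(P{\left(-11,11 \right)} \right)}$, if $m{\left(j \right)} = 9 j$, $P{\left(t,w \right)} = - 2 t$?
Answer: $-40732$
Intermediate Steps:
$-40534 - m{\left(P{\left(-11,11 \right)} \right)} = -40534 - 9 \left(\left(-2\right) \left(-11\right)\right) = -40534 - 9 \cdot 22 = -40534 - 198 = -40732$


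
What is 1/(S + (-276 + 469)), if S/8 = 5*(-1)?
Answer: 1/153 ≈ 0.0065359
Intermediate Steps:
S = -40 (S = 8*(5*(-1)) = 8*(-5) = -40)
1/(S + (-276 + 469)) = 1/(-40 + (-276 + 469)) = 1/(-40 + 193) = 1/153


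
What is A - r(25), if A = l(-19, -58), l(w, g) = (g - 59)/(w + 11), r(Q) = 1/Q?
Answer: 2917/200 ≈ 14.585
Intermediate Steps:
l(w, g) = (-59 + g)/(11 + w)
A = 117/8 (A = (-59 - 58)/(11 - 19) = -117/(-8) = -1/8*(-117) = 117/8 ≈ 14.625)
A - r(25) = 117/8 - 1/25 = 2917/200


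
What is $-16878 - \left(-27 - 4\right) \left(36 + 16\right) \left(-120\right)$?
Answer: $-210318$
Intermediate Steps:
$-16878 - \left(-27 - 4\right) \left(36 + 16\right) \left(-120\right) = -16878 - \left(-31\right) 52 \left(-120\right) = -16878 - \left(-1612\right) \left(-120\right) = -16878 - 193440 = -210318$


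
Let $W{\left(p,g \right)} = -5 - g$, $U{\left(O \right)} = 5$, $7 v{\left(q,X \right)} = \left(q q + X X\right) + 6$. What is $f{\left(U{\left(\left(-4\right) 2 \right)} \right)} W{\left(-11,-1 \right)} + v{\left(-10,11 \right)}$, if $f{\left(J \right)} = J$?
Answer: $\frac{87}{7} \approx 12.429$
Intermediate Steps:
$v{\left(q,X \right)} = \frac{6}{7} + \frac{X^{2}}{7} + \frac{q^{2}}{7}$ ($v{\left(q,X \right)} = \frac{\left(q q + X X\right) + 6}{7} = \frac{\left(q^{2} + X^{2}\right) + 6}{7} = \frac{\left(X^{2} + q^{2}\right) + 6}{7} = \frac{6 + X^{2} + q^{2}}{7} = \frac{6}{7} + \frac{X^{2}}{7} + \frac{q^{2}}{7}$)
$f{\left(U{\left(\left(-4\right) 2 \right)} \right)} W{\left(-11,-1 \right)} + v{\left(-10,11 \right)} = 5 \left(-5 - -1\right) + \left(\frac{6}{7} + \frac{11^{2}}{7} + \frac{\left(-10\right)^{2}}{7}\right) = 5 \left(-5 + 1\right) + \left(\frac{6}{7} + \frac{1}{7} \cdot 121 + \frac{1}{7} \cdot 100\right) = 5 \left(-4\right) + \left(\frac{6}{7} + \frac{121}{7} + \frac{100}{7}\right) = -20 + \frac{227}{7} = \frac{87}{7}$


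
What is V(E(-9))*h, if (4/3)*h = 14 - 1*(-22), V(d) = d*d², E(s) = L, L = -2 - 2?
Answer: -1728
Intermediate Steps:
L = -4
E(s) = -4
V(d) = d³
h = 27 (h = 3*(14 - 1*(-22))/4 = 3*(14 + 22)/4 = (¾)*36 = 27)
V(E(-9))*h = (-4)³*27 = -64*27 = -1728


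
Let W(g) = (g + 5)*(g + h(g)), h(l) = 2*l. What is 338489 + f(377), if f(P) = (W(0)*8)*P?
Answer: 338489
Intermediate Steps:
W(g) = 3*g*(5 + g) (W(g) = (g + 5)*(g + 2*g) = (5 + g)*(3*g) = 3*g*(5 + g))
f(P) = 0 (f(P) = ((3*0*(5 + 0))*8)*P = ((3*0*5)*8)*P = (0*8)*P = 0*P = 0)
338489 + f(377) = 338489 + 0 = 338489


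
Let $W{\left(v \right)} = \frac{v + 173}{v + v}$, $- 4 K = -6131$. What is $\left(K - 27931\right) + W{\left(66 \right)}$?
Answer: $- \frac{1742165}{66} \approx -26396.0$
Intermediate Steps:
$K = \frac{6131}{4}$ ($K = \left(- \frac{1}{4}\right) \left(-6131\right) = \frac{6131}{4} \approx 1532.8$)
$W{\left(v \right)} = \frac{173 + v}{2 v}$
$\left(K - 27931\right) + W{\left(66 \right)} = \left(\frac{6131}{4} - 27931\right) + \frac{173 + 66}{2 \cdot 66} = - \frac{105593}{4} + \frac{1}{2} \cdot \frac{1}{66} \cdot 239 = - \frac{105593}{4} + \frac{239}{132} = - \frac{1742165}{66}$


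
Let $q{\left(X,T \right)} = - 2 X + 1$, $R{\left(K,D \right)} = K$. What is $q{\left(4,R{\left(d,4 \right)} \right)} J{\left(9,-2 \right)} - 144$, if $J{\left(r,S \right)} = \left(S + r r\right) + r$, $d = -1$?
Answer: $-760$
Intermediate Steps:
$q{\left(X,T \right)} = 1 - 2 X$
$J{\left(r,S \right)} = S + r + r^{2}$ ($J{\left(r,S \right)} = \left(S + r^{2}\right) + r = S + r + r^{2}$)
$q{\left(4,R{\left(d,4 \right)} \right)} J{\left(9,-2 \right)} - 144 = \left(1 - 8\right) \left(-2 + 9 + 9^{2}\right) - 144 = \left(1 - 8\right) \left(-2 + 9 + 81\right) - 144 = \left(-7\right) 88 - 144 = -616 - 144 = -760$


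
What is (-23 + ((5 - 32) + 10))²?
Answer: 1600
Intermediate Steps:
(-23 + ((5 - 32) + 10))² = (-23 + (-27 + 10))² = (-23 - 17)² = (-40)² = 1600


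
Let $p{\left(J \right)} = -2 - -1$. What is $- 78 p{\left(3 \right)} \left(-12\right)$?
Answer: $-936$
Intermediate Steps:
$p{\left(J \right)} = -1$ ($p{\left(J \right)} = -2 + 1 = -1$)
$- 78 p{\left(3 \right)} \left(-12\right) = \left(-78\right) \left(-1\right) \left(-12\right) = 78 \left(-12\right) = -936$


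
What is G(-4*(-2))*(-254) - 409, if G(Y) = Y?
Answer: -2441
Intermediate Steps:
G(-4*(-2))*(-254) - 409 = -4*(-2)*(-254) - 409 = 8*(-254) - 409 = -2032 - 409 = -2441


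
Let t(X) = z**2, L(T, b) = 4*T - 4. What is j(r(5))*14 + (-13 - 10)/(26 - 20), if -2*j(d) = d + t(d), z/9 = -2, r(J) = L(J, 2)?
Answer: -14303/6 ≈ -2383.8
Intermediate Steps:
L(T, b) = -4 + 4*T
r(J) = -4 + 4*J
z = -18 (z = 9*(-2) = -18)
t(X) = 324 (t(X) = (-18)**2 = 324)
j(d) = -162 - d/2 (j(d) = -(d + 324)/2 = -(324 + d)/2 = -162 - d/2)
j(r(5))*14 + (-13 - 10)/(26 - 20) = (-162 - (-4 + 4*5)/2)*14 + (-13 - 10)/(26 - 20) = (-162 - (-4 + 20)/2)*14 - 23/6 = (-162 - 1/2*16)*14 - 23*1/6 = (-162 - 8)*14 - 23/6 = -170*14 - 23/6 = -2380 - 23/6 = -14303/6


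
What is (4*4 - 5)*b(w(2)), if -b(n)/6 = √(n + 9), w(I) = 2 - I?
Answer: -198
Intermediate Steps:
b(n) = -6*√(9 + n) (b(n) = -6*√(n + 9) = -6*√(9 + n))
(4*4 - 5)*b(w(2)) = (4*4 - 5)*(-6*√(9 + (2 - 1*2))) = (16 - 5)*(-6*√(9 + (2 - 2))) = 11*(-6*√(9 + 0)) = 11*(-6*√9) = 11*(-6*3) = 11*(-18) = -198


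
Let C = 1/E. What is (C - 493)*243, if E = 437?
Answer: -52351920/437 ≈ -1.1980e+5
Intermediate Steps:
C = 1/437 ≈ 0.0022883
(C - 493)*243 = (1/437 - 493)*243 = -215440/437*243 = -52351920/437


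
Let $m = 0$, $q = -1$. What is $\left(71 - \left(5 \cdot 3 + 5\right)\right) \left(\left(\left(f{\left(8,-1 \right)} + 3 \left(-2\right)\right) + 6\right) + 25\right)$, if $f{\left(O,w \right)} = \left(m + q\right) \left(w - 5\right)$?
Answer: $1581$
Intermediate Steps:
$f{\left(O,w \right)} = 5 - w$ ($f{\left(O,w \right)} = \left(0 - 1\right) \left(w - 5\right) = - (-5 + w) = 5 - w$)
$\left(71 - \left(5 \cdot 3 + 5\right)\right) \left(\left(\left(f{\left(8,-1 \right)} + 3 \left(-2\right)\right) + 6\right) + 25\right) = \left(71 - \left(5 \cdot 3 + 5\right)\right) \left(\left(\left(\left(5 - -1\right) + 3 \left(-2\right)\right) + 6\right) + 25\right) = \left(71 - \left(15 + 5\right)\right) \left(\left(\left(\left(5 + 1\right) - 6\right) + 6\right) + 25\right) = \left(71 - 20\right) \left(\left(\left(6 - 6\right) + 6\right) + 25\right) = \left(71 - 20\right) \left(\left(0 + 6\right) + 25\right) = 51 \left(6 + 25\right) = 51 \cdot 31 = 1581$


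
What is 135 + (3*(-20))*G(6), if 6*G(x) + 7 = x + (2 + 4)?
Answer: 85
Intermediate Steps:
G(x) = -⅙ + x/6 (G(x) = -7/6 + (x + (2 + 4))/6 = -7/6 + (x + 6)/6 = -7/6 + (6 + x)/6 = -7/6 + (1 + x/6) = -⅙ + x/6)
135 + (3*(-20))*G(6) = 135 + (3*(-20))*(-⅙ + (⅙)*6) = 135 - 60*(-⅙ + 1) = 135 - 60*⅚ = 135 - 50 = 85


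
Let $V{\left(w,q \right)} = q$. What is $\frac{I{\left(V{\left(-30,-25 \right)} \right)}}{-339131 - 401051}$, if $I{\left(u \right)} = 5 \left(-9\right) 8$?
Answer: $\frac{180}{370091} \approx 0.00048637$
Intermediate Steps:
$I{\left(u \right)} = -360$ ($I{\left(u \right)} = \left(-45\right) 8 = -360$)
$\frac{I{\left(V{\left(-30,-25 \right)} \right)}}{-339131 - 401051} = - \frac{360}{-339131 - 401051} = - \frac{360}{-740182} = \left(-360\right) \left(- \frac{1}{740182}\right) = \frac{180}{370091}$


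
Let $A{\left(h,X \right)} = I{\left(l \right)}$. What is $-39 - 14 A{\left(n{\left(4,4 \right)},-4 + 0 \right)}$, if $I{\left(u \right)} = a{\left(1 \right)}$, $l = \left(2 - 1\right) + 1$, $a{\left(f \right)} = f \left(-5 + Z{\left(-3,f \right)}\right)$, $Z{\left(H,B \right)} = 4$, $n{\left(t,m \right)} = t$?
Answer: $-25$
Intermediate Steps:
$a{\left(f \right)} = - f$ ($a{\left(f \right)} = f \left(-5 + 4\right) = f \left(-1\right) = - f$)
$l = 2$ ($l = 1 + 1 = 2$)
$I{\left(u \right)} = -1$ ($I{\left(u \right)} = \left(-1\right) 1 = -1$)
$A{\left(h,X \right)} = -1$
$-39 - 14 A{\left(n{\left(4,4 \right)},-4 + 0 \right)} = -39 - -14 = -39 + 14 = -25$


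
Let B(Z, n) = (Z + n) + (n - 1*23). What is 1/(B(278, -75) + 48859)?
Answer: 1/48964 ≈ 2.0423e-5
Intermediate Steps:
B(Z, n) = -23 + Z + 2*n (B(Z, n) = (Z + n) + (n - 23) = (Z + n) + (-23 + n) = -23 + Z + 2*n)
1/(B(278, -75) + 48859) = 1/((-23 + 278 + 2*(-75)) + 48859) = 1/((-23 + 278 - 150) + 48859) = 1/(105 + 48859) = 1/48964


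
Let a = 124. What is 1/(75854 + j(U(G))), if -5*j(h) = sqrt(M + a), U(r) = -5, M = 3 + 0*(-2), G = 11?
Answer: 1896350/143845732773 + 5*sqrt(127)/143845732773 ≈ 1.3184e-5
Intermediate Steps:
M = 3 (M = 3 + 0 = 3)
j(h) = -sqrt(127)/5 (j(h) = -sqrt(3 + 124)/5 = -sqrt(127)/5)
1/(75854 + j(U(G))) = 1/(75854 - sqrt(127)/5)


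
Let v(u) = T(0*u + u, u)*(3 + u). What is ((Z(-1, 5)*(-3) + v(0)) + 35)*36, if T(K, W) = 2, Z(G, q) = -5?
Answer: 2016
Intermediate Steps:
v(u) = 6 + 2*u (v(u) = 2*(3 + u) = 6 + 2*u)
((Z(-1, 5)*(-3) + v(0)) + 35)*36 = ((-5*(-3) + (6 + 2*0)) + 35)*36 = ((15 + (6 + 0)) + 35)*36 = ((15 + 6) + 35)*36 = (21 + 35)*36 = 56*36 = 2016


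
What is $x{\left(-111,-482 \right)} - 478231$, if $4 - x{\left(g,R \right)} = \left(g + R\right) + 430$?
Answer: $-478064$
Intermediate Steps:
$x{\left(g,R \right)} = -426 - R - g$ ($x{\left(g,R \right)} = 4 - \left(\left(g + R\right) + 430\right) = 4 - \left(\left(R + g\right) + 430\right) = 4 - \left(430 + R + g\right) = -426 - R - g$)
$x{\left(-111,-482 \right)} - 478231 = \left(-426 - -482 - -111\right) - 478231 = \left(-426 + 482 + 111\right) - 478231 = 167 - 478231 = -478064$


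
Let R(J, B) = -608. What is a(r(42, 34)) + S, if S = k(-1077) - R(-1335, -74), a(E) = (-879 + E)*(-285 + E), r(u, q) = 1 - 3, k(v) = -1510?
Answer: 251945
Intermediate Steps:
r(u, q) = -2
S = -902 (S = -1510 - 1*(-608) = -1510 + 608 = -902)
a(r(42, 34)) + S = (250515 + (-2)**2 - 1164*(-2)) - 902 = (250515 + 4 + 2328) - 902 = 252847 - 902 = 251945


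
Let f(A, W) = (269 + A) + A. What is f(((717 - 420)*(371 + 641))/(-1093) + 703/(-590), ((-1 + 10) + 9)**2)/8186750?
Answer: -45683062/1319847368125 ≈ -3.4612e-5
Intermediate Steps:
f(A, W) = 269 + 2*A
f(((717 - 420)*(371 + 641))/(-1093) + 703/(-590), ((-1 + 10) + 9)**2)/8186750 = (269 + 2*(((717 - 420)*(371 + 641))/(-1093) + 703/(-590)))/8186750 = (269 + 2*((297*1012)*(-1/1093) + 703*(-1/590)))*(1/8186750) = (269 + 2*(300564*(-1/1093) - 703/590))*(1/8186750) = (269 + 2*(-300564/1093 - 703/590))*(1/8186750) = (269 + 2*(-178101139/644870))*(1/8186750) = (269 - 178101139/322435)*(1/8186750) = -91366124/322435*1/8186750 = -45683062/1319847368125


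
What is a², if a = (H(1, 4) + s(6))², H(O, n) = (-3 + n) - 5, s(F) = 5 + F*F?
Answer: 1874161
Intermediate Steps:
s(F) = 5 + F²
H(O, n) = -8 + n
a = 1369 (a = ((-8 + 4) + (5 + 6²))² = (-4 + (5 + 36))² = (-4 + 41)² = 37² = 1369)
a² = 1369² = 1874161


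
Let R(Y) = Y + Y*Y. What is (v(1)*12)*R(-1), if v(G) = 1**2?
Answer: 0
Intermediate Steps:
R(Y) = Y + Y**2
v(G) = 1
(v(1)*12)*R(-1) = (1*12)*(-(1 - 1)) = 12*(-1*0) = 12*0 = 0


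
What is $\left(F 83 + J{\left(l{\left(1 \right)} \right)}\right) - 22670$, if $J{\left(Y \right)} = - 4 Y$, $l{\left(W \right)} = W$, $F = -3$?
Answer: $-22923$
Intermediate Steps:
$\left(F 83 + J{\left(l{\left(1 \right)} \right)}\right) - 22670 = \left(\left(-3\right) 83 - 4\right) - 22670 = \left(-249 - 4\right) - 22670 = -253 - 22670 = -22923$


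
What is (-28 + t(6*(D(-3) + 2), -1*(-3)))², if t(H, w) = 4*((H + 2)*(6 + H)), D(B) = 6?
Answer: 116035984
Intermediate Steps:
t(H, w) = 4*(2 + H)*(6 + H) (t(H, w) = 4*((2 + H)*(6 + H)) = 4*(2 + H)*(6 + H))
(-28 + t(6*(D(-3) + 2), -1*(-3)))² = (-28 + (48 + 4*(6*(6 + 2))² + 32*(6*(6 + 2))))² = (-28 + (48 + 4*(6*8)² + 32*(6*8)))² = (-28 + (48 + 4*48² + 32*48))² = (-28 + (48 + 4*2304 + 1536))² = (-28 + (48 + 9216 + 1536))² = (-28 + 10800)² = 10772² = 116035984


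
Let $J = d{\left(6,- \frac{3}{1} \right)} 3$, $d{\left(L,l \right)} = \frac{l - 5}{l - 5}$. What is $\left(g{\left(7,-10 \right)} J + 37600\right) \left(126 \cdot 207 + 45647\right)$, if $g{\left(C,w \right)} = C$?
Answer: $2698516709$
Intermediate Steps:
$d{\left(L,l \right)} = 1$ ($d{\left(L,l \right)} = \frac{-5 + l}{-5 + l} = 1$)
$J = 3$ ($J = 1 \cdot 3 = 3$)
$\left(g{\left(7,-10 \right)} J + 37600\right) \left(126 \cdot 207 + 45647\right) = \left(7 \cdot 3 + 37600\right) \left(126 \cdot 207 + 45647\right) = \left(21 + 37600\right) \left(26082 + 45647\right) = 37621 \cdot 71729 = 2698516709$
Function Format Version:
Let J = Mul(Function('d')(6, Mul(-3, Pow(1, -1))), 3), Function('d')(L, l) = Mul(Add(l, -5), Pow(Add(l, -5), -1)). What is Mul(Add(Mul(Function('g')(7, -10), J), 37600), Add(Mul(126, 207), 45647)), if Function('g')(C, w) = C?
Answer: 2698516709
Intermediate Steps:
Function('d')(L, l) = 1 (Function('d')(L, l) = Mul(Add(-5, l), Pow(Add(-5, l), -1)) = 1)
J = 3 (J = Mul(1, 3) = 3)
Mul(Add(Mul(Function('g')(7, -10), J), 37600), Add(Mul(126, 207), 45647)) = Mul(Add(Mul(7, 3), 37600), Add(Mul(126, 207), 45647)) = Mul(Add(21, 37600), Add(26082, 45647)) = Mul(37621, 71729) = 2698516709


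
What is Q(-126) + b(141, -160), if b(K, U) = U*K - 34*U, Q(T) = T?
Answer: -17246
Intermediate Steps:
b(K, U) = -34*U + K*U (b(K, U) = K*U - 34*U = -34*U + K*U)
Q(-126) + b(141, -160) = -126 - 160*(-34 + 141) = -126 - 160*107 = -126 - 17120 = -17246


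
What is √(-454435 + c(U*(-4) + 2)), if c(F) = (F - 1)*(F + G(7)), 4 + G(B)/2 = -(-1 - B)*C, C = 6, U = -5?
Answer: 5*I*√18085 ≈ 672.4*I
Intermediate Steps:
G(B) = 4 + 12*B (G(B) = -8 + 2*(-(-1 - B)*6) = -8 + 2*(-(-6 - 6*B)) = -8 + 2*(6 + 6*B) = -8 + (12 + 12*B) = 4 + 12*B)
c(F) = (-1 + F)*(88 + F) (c(F) = (F - 1)*(F + (4 + 12*7)) = (-1 + F)*(F + (4 + 84)) = (-1 + F)*(F + 88) = (-1 + F)*(88 + F))
√(-454435 + c(U*(-4) + 2)) = √(-454435 + (-88 + (-5*(-4) + 2)² + 87*(-5*(-4) + 2))) = √(-454435 + (-88 + (20 + 2)² + 87*(20 + 2))) = √(-454435 + (-88 + 22² + 87*22)) = √(-454435 + (-88 + 484 + 1914)) = √(-454435 + 2310) = √(-452125) = 5*I*√18085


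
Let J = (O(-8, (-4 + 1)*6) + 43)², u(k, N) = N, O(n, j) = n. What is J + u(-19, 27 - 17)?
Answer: 1235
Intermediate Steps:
J = 1225 (J = (-8 + 43)² = 35² = 1225)
J + u(-19, 27 - 17) = 1225 + (27 - 17) = 1225 + 10 = 1235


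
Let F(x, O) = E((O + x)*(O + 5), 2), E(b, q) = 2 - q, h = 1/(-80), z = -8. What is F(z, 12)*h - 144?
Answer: -144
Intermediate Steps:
h = -1/80 (h = 1*(-1/80) = -1/80 ≈ -0.012500)
F(x, O) = 0 (F(x, O) = 2 - 1*2 = 2 - 2 = 0)
F(z, 12)*h - 144 = 0*(-1/80) - 144 = 0 - 144 = -144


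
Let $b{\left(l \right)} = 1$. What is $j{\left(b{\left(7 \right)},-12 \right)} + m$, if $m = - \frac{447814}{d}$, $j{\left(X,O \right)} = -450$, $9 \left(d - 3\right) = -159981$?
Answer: $- \frac{11324829}{26659} \approx -424.8$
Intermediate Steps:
$d = - \frac{53318}{3}$ ($d = 3 + \frac{1}{9} \left(-159981\right) = 3 - \frac{53327}{3} = - \frac{53318}{3} \approx -17773.0$)
$m = \frac{671721}{26659}$ ($m = - \frac{447814}{- \frac{53318}{3}} = \left(-447814\right) \left(- \frac{3}{53318}\right) = \frac{671721}{26659} \approx 25.197$)
$j{\left(b{\left(7 \right)},-12 \right)} + m = -450 + \frac{671721}{26659} = - \frac{11324829}{26659}$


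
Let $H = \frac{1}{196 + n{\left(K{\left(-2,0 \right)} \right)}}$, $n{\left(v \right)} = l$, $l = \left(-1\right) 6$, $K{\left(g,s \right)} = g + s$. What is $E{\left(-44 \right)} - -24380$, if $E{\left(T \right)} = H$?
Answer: $\frac{4632201}{190} \approx 24380.0$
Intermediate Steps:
$l = -6$
$n{\left(v \right)} = -6$
$H = \frac{1}{190}$ ($H = \frac{1}{196 - 6} = \frac{1}{190} \approx 0.0052632$)
$E{\left(T \right)} = \frac{1}{190}$
$E{\left(-44 \right)} - -24380 = \frac{1}{190} - -24380 = \frac{1}{190} + 24380 = \frac{4632201}{190}$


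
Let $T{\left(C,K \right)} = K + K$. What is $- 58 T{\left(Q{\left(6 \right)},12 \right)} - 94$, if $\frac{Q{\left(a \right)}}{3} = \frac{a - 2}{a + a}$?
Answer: $-1486$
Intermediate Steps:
$Q{\left(a \right)} = \frac{3 \left(-2 + a\right)}{2 a}$ ($Q{\left(a \right)} = 3 \frac{a - 2}{a + a} = 3 \frac{-2 + a}{2 a} = \frac{3 \left(-2 + a\right)}{2 a}$)
$T{\left(C,K \right)} = 2 K$
$- 58 T{\left(Q{\left(6 \right)},12 \right)} - 94 = - 58 \cdot 2 \cdot 12 - 94 = \left(-58\right) 24 - 94 = -1392 - 94 = -1486$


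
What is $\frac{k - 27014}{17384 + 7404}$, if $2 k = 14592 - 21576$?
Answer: $- \frac{15253}{12394} \approx -1.2307$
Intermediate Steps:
$k = -3492$ ($k = \frac{14592 - 21576}{2} = \frac{1}{2} \left(-6984\right) = -3492$)
$\frac{k - 27014}{17384 + 7404} = \frac{-3492 - 27014}{17384 + 7404} = - \frac{30506}{24788} = \left(-30506\right) \frac{1}{24788} = - \frac{15253}{12394}$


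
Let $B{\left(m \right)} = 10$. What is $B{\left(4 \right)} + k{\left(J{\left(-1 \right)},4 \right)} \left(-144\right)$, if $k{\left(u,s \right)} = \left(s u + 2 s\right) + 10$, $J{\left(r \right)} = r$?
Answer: $-2006$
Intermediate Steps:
$k{\left(u,s \right)} = 10 + 2 s + s u$ ($k{\left(u,s \right)} = \left(2 s + s u\right) + 10 = 10 + 2 s + s u$)
$B{\left(4 \right)} + k{\left(J{\left(-1 \right)},4 \right)} \left(-144\right) = 10 + \left(10 + 2 \cdot 4 + 4 \left(-1\right)\right) \left(-144\right) = 10 + \left(10 + 8 - 4\right) \left(-144\right) = 10 + 14 \left(-144\right) = 10 - 2016 = -2006$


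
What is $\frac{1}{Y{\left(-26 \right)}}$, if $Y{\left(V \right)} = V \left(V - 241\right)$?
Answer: $\frac{1}{6942} \approx 0.00014405$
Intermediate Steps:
$Y{\left(V \right)} = V \left(-241 + V\right)$
$\frac{1}{Y{\left(-26 \right)}} = \frac{1}{\left(-26\right) \left(-241 - 26\right)} = \frac{1}{\left(-26\right) \left(-267\right)} = \frac{1}{6942}$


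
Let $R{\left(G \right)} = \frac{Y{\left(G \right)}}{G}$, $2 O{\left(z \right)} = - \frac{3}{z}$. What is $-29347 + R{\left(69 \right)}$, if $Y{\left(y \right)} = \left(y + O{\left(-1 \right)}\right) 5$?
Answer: $- \frac{1349727}{46} \approx -29342.0$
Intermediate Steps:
$O{\left(z \right)} = - \frac{3}{2 z}$ ($O{\left(z \right)} = \frac{\left(-3\right) \frac{1}{z}}{2} = - \frac{3}{2 z}$)
$Y{\left(y \right)} = \frac{15}{2} + 5 y$ ($Y{\left(y \right)} = \left(y - \frac{3}{2 \left(-1\right)}\right) 5 = \left(y - - \frac{3}{2}\right) 5 = \left(y + \frac{3}{2}\right) 5 = \left(\frac{3}{2} + y\right) 5 = \frac{15}{2} + 5 y$)
$R{\left(G \right)} = \frac{\frac{15}{2} + 5 G}{G}$
$-29347 + R{\left(69 \right)} = -29347 + \left(5 + \frac{15}{2 \cdot 69}\right) = -29347 + \left(5 + \frac{15}{2} \cdot \frac{1}{69}\right) = -29347 + \left(5 + \frac{5}{46}\right) = -29347 + \frac{235}{46} = - \frac{1349727}{46}$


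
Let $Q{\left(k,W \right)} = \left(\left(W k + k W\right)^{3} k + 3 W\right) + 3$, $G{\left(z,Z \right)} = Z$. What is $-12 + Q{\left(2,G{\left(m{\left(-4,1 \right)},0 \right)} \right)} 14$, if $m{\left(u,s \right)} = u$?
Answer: $30$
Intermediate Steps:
$Q{\left(k,W \right)} = 3 + 3 W + 8 W^{3} k^{4}$ ($Q{\left(k,W \right)} = \left(\left(W k + W k\right)^{3} k + 3 W\right) + 3 = \left(\left(2 W k\right)^{3} k + 3 W\right) + 3 = \left(8 W^{3} k^{3} k + 3 W\right) + 3 = \left(8 W^{3} k^{4} + 3 W\right) + 3 = \left(3 W + 8 W^{3} k^{4}\right) + 3 = 3 + 3 W + 8 W^{3} k^{4}$)
$-12 + Q{\left(2,G{\left(m{\left(-4,1 \right)},0 \right)} \right)} 14 = -12 + \left(3 + 3 \cdot 0 + 8 \cdot 0^{3} \cdot 2^{4}\right) 14 = -12 + \left(3 + 0 + 8 \cdot 0 \cdot 16\right) 14 = -12 + \left(3 + 0 + 0\right) 14 = -12 + 3 \cdot 14 = -12 + 42 = 30$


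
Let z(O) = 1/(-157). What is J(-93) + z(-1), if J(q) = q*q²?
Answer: -126284050/157 ≈ -8.0436e+5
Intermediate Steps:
z(O) = -1/157
J(q) = q³
J(-93) + z(-1) = (-93)³ - 1/157 = -804357 - 1/157 = -126284050/157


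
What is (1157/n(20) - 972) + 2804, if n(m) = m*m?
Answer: 733957/400 ≈ 1834.9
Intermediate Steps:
n(m) = m²
(1157/n(20) - 972) + 2804 = (1157/(20²) - 972) + 2804 = (1157/400 - 972) + 2804 = -387643/400 + 2804 = 733957/400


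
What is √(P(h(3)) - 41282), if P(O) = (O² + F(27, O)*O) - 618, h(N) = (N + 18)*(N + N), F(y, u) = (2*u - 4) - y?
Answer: √1822 ≈ 42.685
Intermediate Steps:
F(y, u) = -4 - y + 2*u (F(y, u) = (-4 + 2*u) - y = -4 - y + 2*u)
h(N) = 2*N*(18 + N) (h(N) = (18 + N)*(2*N) = 2*N*(18 + N))
P(O) = -618 + O² + O*(-31 + 2*O) (P(O) = (O² + (-4 - 1*27 + 2*O)*O) - 618 = (O² + (-4 - 27 + 2*O)*O) - 618 = (O² + (-31 + 2*O)*O) - 618 = (O² + O*(-31 + 2*O)) - 618 = -618 + O² + O*(-31 + 2*O))
√(P(h(3)) - 41282) = √((-618 - 62*3*(18 + 3) + 3*(2*3*(18 + 3))²) - 41282) = √((-618 - 62*3*21 + 3*(2*3*21)²) - 41282) = √((-618 - 31*126 + 3*126²) - 41282) = √((-618 - 3906 + 3*15876) - 41282) = √((-618 - 3906 + 47628) - 41282) = √(43104 - 41282) = √1822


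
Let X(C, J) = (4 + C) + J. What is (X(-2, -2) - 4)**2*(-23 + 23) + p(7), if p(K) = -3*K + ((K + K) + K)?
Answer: 0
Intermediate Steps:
p(K) = 0 (p(K) = -3*K + (2*K + K) = -3*K + 3*K = 0)
X(C, J) = 4 + C + J
(X(-2, -2) - 4)**2*(-23 + 23) + p(7) = ((4 - 2 - 2) - 4)**2*(-23 + 23) + 0 = (0 - 4)**2*0 + 0 = (-4)**2*0 + 0 = 16*0 + 0 = 0 + 0 = 0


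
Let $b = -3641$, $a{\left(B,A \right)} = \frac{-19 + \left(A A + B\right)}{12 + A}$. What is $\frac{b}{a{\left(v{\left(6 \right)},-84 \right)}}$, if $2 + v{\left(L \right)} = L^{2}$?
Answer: $\frac{87384}{2357} \approx 37.074$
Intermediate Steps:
$v{\left(L \right)} = -2 + L^{2}$
$a{\left(B,A \right)} = \frac{-19 + B + A^{2}}{12 + A}$ ($a{\left(B,A \right)} = \frac{-19 + \left(A^{2} + B\right)}{12 + A} = \frac{-19 + \left(B + A^{2}\right)}{12 + A} = \frac{-19 + B + A^{2}}{12 + A}$)
$\frac{b}{a{\left(v{\left(6 \right)},-84 \right)}} = - \frac{3641}{\frac{1}{12 - 84} \left(-19 - \left(2 - 6^{2}\right) + \left(-84\right)^{2}\right)} = - \frac{3641}{\frac{1}{-72} \left(-19 + \left(-2 + 36\right) + 7056\right)} = - \frac{3641}{\left(- \frac{1}{72}\right) \left(-19 + 34 + 7056\right)} = - \frac{3641}{\left(- \frac{1}{72}\right) 7071} = - \frac{3641}{- \frac{2357}{24}} = \left(-3641\right) \left(- \frac{24}{2357}\right) = \frac{87384}{2357}$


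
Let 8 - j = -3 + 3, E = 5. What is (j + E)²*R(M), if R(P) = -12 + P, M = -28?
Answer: -6760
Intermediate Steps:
j = 8 (j = 8 - (-3 + 3) = 8 - 1*0 = 8 + 0 = 8)
(j + E)²*R(M) = (8 + 5)²*(-12 - 28) = 13²*(-40) = 169*(-40) = -6760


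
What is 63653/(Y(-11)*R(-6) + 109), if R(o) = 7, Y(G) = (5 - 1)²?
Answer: 63653/221 ≈ 288.02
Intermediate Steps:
Y(G) = 16 (Y(G) = 4² = 16)
63653/(Y(-11)*R(-6) + 109) = 63653/(16*7 + 109) = 63653/(112 + 109) = 63653/221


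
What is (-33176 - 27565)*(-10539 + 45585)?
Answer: -2128729086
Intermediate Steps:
(-33176 - 27565)*(-10539 + 45585) = -60741*35046 = -2128729086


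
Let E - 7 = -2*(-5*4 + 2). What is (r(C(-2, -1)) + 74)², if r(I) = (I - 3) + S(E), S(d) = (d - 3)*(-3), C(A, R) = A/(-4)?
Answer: 9409/4 ≈ 2352.3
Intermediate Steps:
C(A, R) = -A/4 (C(A, R) = A*(-¼) = -A/4)
E = 43 (E = 7 - 2*(-5*4 + 2) = 7 - 2*(-20 + 2) = 7 - 2*(-18) = 7 + 36 = 43)
S(d) = 9 - 3*d (S(d) = (-3 + d)*(-3) = 9 - 3*d)
r(I) = -123 + I (r(I) = (I - 3) + (9 - 3*43) = (-3 + I) + (9 - 129) = (-3 + I) - 120 = -123 + I)
(r(C(-2, -1)) + 74)² = ((-123 - ¼*(-2)) + 74)² = ((-123 + ½) + 74)² = (-245/2 + 74)² = (-97/2)² = 9409/4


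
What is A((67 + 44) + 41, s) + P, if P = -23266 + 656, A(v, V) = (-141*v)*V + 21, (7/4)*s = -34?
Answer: 2756629/7 ≈ 3.9380e+5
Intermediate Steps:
s = -136/7 (s = (4/7)*(-34) = -136/7 ≈ -19.429)
A(v, V) = 21 - 141*V*v (A(v, V) = -141*V*v + 21 = 21 - 141*V*v)
P = -22610
A((67 + 44) + 41, s) + P = (21 - 141*(-136/7)*((67 + 44) + 41)) - 22610 = (21 - 141*(-136/7)*(111 + 41)) - 22610 = (21 - 141*(-136/7)*152) - 22610 = (21 + 2914752/7) - 22610 = 2914899/7 - 22610 = 2756629/7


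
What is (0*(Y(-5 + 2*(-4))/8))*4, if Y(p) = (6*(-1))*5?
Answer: 0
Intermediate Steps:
Y(p) = -30 (Y(p) = -6*5 = -30)
(0*(Y(-5 + 2*(-4))/8))*4 = (0*(-30/8))*4 = (0*(-30*⅛))*4 = (0*(-15/4))*4 = 0*4 = 0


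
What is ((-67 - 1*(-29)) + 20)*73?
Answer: -1314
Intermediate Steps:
((-67 - 1*(-29)) + 20)*73 = ((-67 + 29) + 20)*73 = (-38 + 20)*73 = -18*73 = -1314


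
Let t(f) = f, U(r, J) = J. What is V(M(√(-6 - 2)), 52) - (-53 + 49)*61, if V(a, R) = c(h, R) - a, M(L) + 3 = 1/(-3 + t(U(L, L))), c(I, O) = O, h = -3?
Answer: 5086/17 + 2*I*√2/17 ≈ 299.18 + 0.16638*I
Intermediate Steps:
M(L) = -3 + 1/(-3 + L)
V(a, R) = R - a
V(M(√(-6 - 2)), 52) - (-53 + 49)*61 = (52 - (10 - 3*√(-6 - 2))/(-3 + √(-6 - 2))) - (-53 + 49)*61 = (52 - (10 - 6*I*√2)/(-3 + √(-8))) - (-4)*61 = (52 - (10 - 6*I*√2)/(-3 + 2*I*√2)) - 1*(-244) = (52 - (10 - 6*I*√2)/(-3 + 2*I*√2)) + 244 = 296 - (10 - 6*I*√2)/(-3 + 2*I*√2)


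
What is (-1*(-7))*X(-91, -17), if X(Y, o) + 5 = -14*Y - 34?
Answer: 8645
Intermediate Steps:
X(Y, o) = -39 - 14*Y (X(Y, o) = -5 + (-14*Y - 34) = -5 + (-34 - 14*Y) = -39 - 14*Y)
(-1*(-7))*X(-91, -17) = (-1*(-7))*(-39 - 14*(-91)) = 7*(-39 + 1274) = 7*1235 = 8645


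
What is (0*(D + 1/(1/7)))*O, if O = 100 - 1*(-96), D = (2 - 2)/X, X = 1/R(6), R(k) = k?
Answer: 0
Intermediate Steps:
X = ⅙ (X = 1/6 = 1*(⅙) = ⅙ ≈ 0.16667)
D = 0 (D = (2 - 2)/(⅙) = 0*6 = 0)
O = 196 (O = 100 + 96 = 196)
(0*(D + 1/(1/7)))*O = (0*(0 + 1/(1/7)))*196 = (0*(0 + 1/(⅐)))*196 = (0*(0 + 7))*196 = (0*7)*196 = 0*196 = 0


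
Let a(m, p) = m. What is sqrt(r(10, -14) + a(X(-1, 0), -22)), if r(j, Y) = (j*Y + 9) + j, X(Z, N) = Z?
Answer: I*sqrt(122) ≈ 11.045*I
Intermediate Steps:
r(j, Y) = 9 + j + Y*j (r(j, Y) = (Y*j + 9) + j = (9 + Y*j) + j = 9 + j + Y*j)
sqrt(r(10, -14) + a(X(-1, 0), -22)) = sqrt((9 + 10 - 14*10) - 1) = sqrt((9 + 10 - 140) - 1) = sqrt(-121 - 1) = sqrt(-122) = I*sqrt(122)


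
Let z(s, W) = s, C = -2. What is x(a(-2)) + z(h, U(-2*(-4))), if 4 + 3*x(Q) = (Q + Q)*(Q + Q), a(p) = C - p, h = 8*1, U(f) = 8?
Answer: 20/3 ≈ 6.6667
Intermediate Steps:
h = 8
a(p) = -2 - p
x(Q) = -4/3 + 4*Q²/3 (x(Q) = -4/3 + ((Q + Q)*(Q + Q))/3 = -4/3 + ((2*Q)*(2*Q))/3 = -4/3 + (4*Q²)/3 = -4/3 + 4*Q²/3)
x(a(-2)) + z(h, U(-2*(-4))) = (-4/3 + 4*(-2 - 1*(-2))²/3) + 8 = (-4/3 + 4*(-2 + 2)²/3) + 8 = (-4/3 + (4/3)*0²) + 8 = (-4/3 + (4/3)*0) + 8 = (-4/3 + 0) + 8 = -4/3 + 8 = 20/3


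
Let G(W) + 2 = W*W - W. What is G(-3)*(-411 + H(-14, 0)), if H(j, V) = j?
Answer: -4250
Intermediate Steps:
G(W) = -2 + W² - W (G(W) = -2 + (W*W - W) = -2 + (W² - W) = -2 + W² - W)
G(-3)*(-411 + H(-14, 0)) = (-2 + (-3)² - 1*(-3))*(-411 - 14) = (-2 + 9 + 3)*(-425) = 10*(-425) = -4250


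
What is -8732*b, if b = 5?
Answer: -43660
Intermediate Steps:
-8732*b = -8732*5 = -1*43660 = -43660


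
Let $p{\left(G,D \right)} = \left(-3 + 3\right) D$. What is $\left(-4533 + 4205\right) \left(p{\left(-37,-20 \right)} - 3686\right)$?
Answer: $1209008$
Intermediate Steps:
$p{\left(G,D \right)} = 0$ ($p{\left(G,D \right)} = 0 D = 0$)
$\left(-4533 + 4205\right) \left(p{\left(-37,-20 \right)} - 3686\right) = \left(-4533 + 4205\right) \left(0 - 3686\right) = \left(-328\right) \left(-3686\right) = 1209008$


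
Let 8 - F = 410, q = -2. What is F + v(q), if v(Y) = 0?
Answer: -402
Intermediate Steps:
F = -402 (F = 8 - 1*410 = 8 - 410 = -402)
F + v(q) = -402 + 0 = -402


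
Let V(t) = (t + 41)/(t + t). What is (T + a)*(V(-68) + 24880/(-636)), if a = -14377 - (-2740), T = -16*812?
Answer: 20728431383/21624 ≈ 9.5858e+5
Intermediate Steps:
T = -12992
a = -11637 (a = -14377 - 1*(-2740) = -14377 + 2740 = -11637)
V(t) = (41 + t)/(2*t) (V(t) = (41 + t)/((2*t)) = (41 + t)*(1/(2*t)) = (41 + t)/(2*t))
(T + a)*(V(-68) + 24880/(-636)) = (-12992 - 11637)*((1/2)*(41 - 68)/(-68) + 24880/(-636)) = -24629*((1/2)*(-1/68)*(-27) + 24880*(-1/636)) = -24629*(27/136 - 6220/159) = -24629*(-841627/21624) = 20728431383/21624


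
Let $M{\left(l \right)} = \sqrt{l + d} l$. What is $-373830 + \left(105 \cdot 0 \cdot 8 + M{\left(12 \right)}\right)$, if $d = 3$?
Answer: $-373830 + 12 \sqrt{15} \approx -3.7378 \cdot 10^{5}$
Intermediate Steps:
$M{\left(l \right)} = l \sqrt{3 + l}$ ($M{\left(l \right)} = \sqrt{l + 3} l = \sqrt{3 + l} l = l \sqrt{3 + l}$)
$-373830 + \left(105 \cdot 0 \cdot 8 + M{\left(12 \right)}\right) = -373830 + \left(105 \cdot 0 \cdot 8 + 12 \sqrt{3 + 12}\right) = -373830 + \left(105 \cdot 0 + 12 \sqrt{15}\right) = -373830 + \left(0 + 12 \sqrt{15}\right) = -373830 + 12 \sqrt{15}$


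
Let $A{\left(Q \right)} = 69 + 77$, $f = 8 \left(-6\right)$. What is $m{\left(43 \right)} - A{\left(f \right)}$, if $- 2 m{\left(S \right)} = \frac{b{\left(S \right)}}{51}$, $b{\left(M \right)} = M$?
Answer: $- \frac{14935}{102} \approx -146.42$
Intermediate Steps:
$f = -48$
$A{\left(Q \right)} = 146$
$m{\left(S \right)} = - \frac{S}{102}$ ($m{\left(S \right)} = - \frac{S \frac{1}{51}}{2} = - \frac{\frac{1}{51} S}{2} = - \frac{S}{102}$)
$m{\left(43 \right)} - A{\left(f \right)} = \left(- \frac{1}{102}\right) 43 - 146 = - \frac{43}{102} - 146 = - \frac{14935}{102}$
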